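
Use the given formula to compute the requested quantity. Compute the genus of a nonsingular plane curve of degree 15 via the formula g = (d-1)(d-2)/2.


Using the genus formula for smooth plane curves:
g = (d-1)(d-2)/2
g = (15-1)(15-2)/2
g = 14*13/2
g = 182/2 = 91

91


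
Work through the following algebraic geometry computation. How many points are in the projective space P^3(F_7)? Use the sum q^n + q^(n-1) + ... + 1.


P^3(F_7) has (q^(n+1) - 1)/(q - 1) points.
= 7^3 + 7^2 + 7^1 + 7^0
= 343 + 49 + 7 + 1
= 400

400


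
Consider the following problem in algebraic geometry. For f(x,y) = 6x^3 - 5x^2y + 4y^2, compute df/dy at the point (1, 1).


df/dy = (-5)*x^2 + 2*4*y^1
At (1,1): (-5)*1^2 + 2*4*1^1
= -5 + 8
= 3

3


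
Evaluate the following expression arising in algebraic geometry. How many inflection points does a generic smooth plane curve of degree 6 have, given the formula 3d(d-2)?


For a general smooth plane curve C of degree d, the inflection points are
the intersection of C with its Hessian curve, which has degree 3(d-2).
By Bezout, the total intersection number is d * 3(d-2) = 6 * 12 = 72.
For a general curve every flex is ordinary, so each contributes
multiplicity 1 to C·Hess(C), and the number of distinct inflection
points is 3d(d-2).
Inflection points = 3*6*(6-2) = 3*6*4 = 72

72


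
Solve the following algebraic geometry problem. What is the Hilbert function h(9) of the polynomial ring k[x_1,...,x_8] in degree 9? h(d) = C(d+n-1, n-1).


The Hilbert function for the polynomial ring in 8 variables is:
h(d) = C(d+n-1, n-1)
h(9) = C(9+8-1, 8-1) = C(16, 7)
= 16! / (7! * 9!)
= 11440

11440


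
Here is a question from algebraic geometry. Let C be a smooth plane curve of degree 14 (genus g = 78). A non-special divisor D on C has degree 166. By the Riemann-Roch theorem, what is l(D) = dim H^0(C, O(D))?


First, compute the genus of a smooth plane curve of degree 14:
g = (d-1)(d-2)/2 = (14-1)(14-2)/2 = 78
For a non-special divisor D (i.e., h^1(D) = 0), Riemann-Roch gives:
l(D) = deg(D) - g + 1
Since deg(D) = 166 >= 2g - 1 = 155, D is non-special.
l(D) = 166 - 78 + 1 = 89

89


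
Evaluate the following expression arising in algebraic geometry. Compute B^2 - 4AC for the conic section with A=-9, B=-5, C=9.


The discriminant of a conic Ax^2 + Bxy + Cy^2 + ... = 0 is B^2 - 4AC.
B^2 = (-5)^2 = 25
4AC = 4*(-9)*9 = -324
Discriminant = 25 + 324 = 349

349


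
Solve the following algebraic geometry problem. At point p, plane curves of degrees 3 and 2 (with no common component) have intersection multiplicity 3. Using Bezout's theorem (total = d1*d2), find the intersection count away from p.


By Bezout's theorem, the total intersection number is d1 * d2.
Total = 3 * 2 = 6
Intersection multiplicity at p = 3
Remaining intersections = 6 - 3 = 3

3


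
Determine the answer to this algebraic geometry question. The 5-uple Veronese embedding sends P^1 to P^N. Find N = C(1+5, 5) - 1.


The Veronese embedding v_d: P^n -> P^N maps each point to all
degree-d monomials in n+1 homogeneous coordinates.
N = C(n+d, d) - 1
N = C(1+5, 5) - 1
N = C(6, 5) - 1
C(6, 5) = 6
N = 6 - 1 = 5

5


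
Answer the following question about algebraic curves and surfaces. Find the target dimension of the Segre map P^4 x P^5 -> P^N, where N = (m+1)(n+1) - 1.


The Segre embedding maps P^m x P^n into P^N via
all products of coordinates from each factor.
N = (m+1)(n+1) - 1
N = (4+1)(5+1) - 1
N = 5*6 - 1
N = 30 - 1 = 29

29


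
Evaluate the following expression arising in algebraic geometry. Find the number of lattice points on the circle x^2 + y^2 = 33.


Systematically check integer values of x where x^2 <= 33.
For each valid x, check if 33 - x^2 is a perfect square.
Total integer solutions found: 0

0


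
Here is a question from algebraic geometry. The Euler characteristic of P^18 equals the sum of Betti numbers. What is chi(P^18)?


The complex projective space P^18 has one cell in each even real dimension 0, 2, ..., 36.
The cohomology groups are H^{2k}(P^18) = Z for k = 0,...,18, and 0 otherwise.
Euler characteristic = sum of Betti numbers = 1 per even-dimensional cohomology group.
chi(P^18) = 18 + 1 = 19

19


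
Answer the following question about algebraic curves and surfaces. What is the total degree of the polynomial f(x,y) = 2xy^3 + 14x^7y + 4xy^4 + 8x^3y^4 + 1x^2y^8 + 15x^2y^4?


Examine each term for its total degree (sum of exponents).
  Term '2xy^3' has total degree 1+3 = 4.
  Term '14x^7y' has total degree 7+1 = 8.
  Term '4xy^4' has total degree 1+4 = 5.
  Term '8x^3y^4' has total degree 3+4 = 7.
  Term '1x^2y^8' has total degree 2+8 = 10.
  Term '15x^2y^4' has total degree 2+4 = 6.
The maximum total degree among all terms is 10.

10


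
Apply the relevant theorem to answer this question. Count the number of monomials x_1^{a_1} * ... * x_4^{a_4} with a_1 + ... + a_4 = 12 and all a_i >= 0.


The number of degree-12 monomials in 4 variables is C(d+n-1, n-1).
= C(12+4-1, 4-1) = C(15, 3)
= 455

455


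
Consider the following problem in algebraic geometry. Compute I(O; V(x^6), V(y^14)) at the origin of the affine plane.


The intersection multiplicity of V(x^a) and V(y^b) at the origin is:
I(O; V(x^6), V(y^14)) = dim_k(k[x,y]/(x^6, y^14))
A basis for k[x,y]/(x^6, y^14) is the set of monomials x^i * y^j
where 0 <= i < 6 and 0 <= j < 14.
The number of such monomials is 6 * 14 = 84

84


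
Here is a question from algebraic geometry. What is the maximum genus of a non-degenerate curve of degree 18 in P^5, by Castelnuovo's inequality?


Castelnuovo's bound: write d - 1 = m(r-1) + epsilon with 0 <= epsilon < r-1.
d - 1 = 18 - 1 = 17
r - 1 = 5 - 1 = 4
17 = 4*4 + 1, so m = 4, epsilon = 1
pi(d, r) = m(m-1)(r-1)/2 + m*epsilon
= 4*3*4/2 + 4*1
= 48/2 + 4
= 24 + 4 = 28

28


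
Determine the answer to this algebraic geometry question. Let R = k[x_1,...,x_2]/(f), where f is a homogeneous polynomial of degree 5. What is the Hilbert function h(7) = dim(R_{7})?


For R = k[x_1,...,x_n]/(f) with f homogeneous of degree e:
The Hilbert series is (1 - t^e)/(1 - t)^n.
So h(d) = C(d+n-1, n-1) - C(d-e+n-1, n-1) for d >= e.
With n=2, e=5, d=7:
C(7+2-1, 2-1) = C(8, 1) = 8
C(7-5+2-1, 2-1) = C(3, 1) = 3
h(7) = 8 - 3 = 5

5


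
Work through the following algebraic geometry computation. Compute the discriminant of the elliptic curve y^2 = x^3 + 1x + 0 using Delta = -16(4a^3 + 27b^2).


Compute each component:
4a^3 = 4*1^3 = 4*1 = 4
27b^2 = 27*0^2 = 27*0 = 0
4a^3 + 27b^2 = 4 + 0 = 4
Delta = -16*4 = -64

-64


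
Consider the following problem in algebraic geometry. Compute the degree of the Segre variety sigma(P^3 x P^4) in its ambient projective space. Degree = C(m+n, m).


The degree of the Segre variety P^3 x P^4 is C(m+n, m).
= C(7, 3)
= 35

35


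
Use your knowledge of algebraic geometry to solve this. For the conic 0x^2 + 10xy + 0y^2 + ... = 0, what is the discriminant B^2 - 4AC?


The discriminant of a conic Ax^2 + Bxy + Cy^2 + ... = 0 is B^2 - 4AC.
B^2 = 10^2 = 100
4AC = 4*0*0 = 0
Discriminant = 100 + 0 = 100

100


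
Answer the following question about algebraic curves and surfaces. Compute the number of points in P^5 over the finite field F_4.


P^5(F_4) has (q^(n+1) - 1)/(q - 1) points.
= 4^5 + 4^4 + 4^3 + 4^2 + 4^1 + 4^0
= 1024 + 256 + 64 + 16 + 4 + 1
= 1365

1365


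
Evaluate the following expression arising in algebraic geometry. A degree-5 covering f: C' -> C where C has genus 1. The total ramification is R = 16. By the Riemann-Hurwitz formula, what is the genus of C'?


Riemann-Hurwitz formula: 2g' - 2 = d(2g - 2) + R
Given: d = 5, g = 1, R = 16
2g' - 2 = 5*(2*1 - 2) + 16
2g' - 2 = 5*0 + 16
2g' - 2 = 0 + 16 = 16
2g' = 18
g' = 9

9


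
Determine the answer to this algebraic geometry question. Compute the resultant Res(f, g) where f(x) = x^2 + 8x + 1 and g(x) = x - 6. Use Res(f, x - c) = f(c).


For Res(f, x - c), we evaluate f at x = c.
f(6) = 6^2 + 8*6 + 1
= 36 + 48 + 1
= 84 + 1 = 85
Res(f, g) = 85

85


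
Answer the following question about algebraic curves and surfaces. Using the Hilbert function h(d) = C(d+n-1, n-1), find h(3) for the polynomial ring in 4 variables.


The Hilbert function for the polynomial ring in 4 variables is:
h(d) = C(d+n-1, n-1)
h(3) = C(3+4-1, 4-1) = C(6, 3)
= 6! / (3! * 3!)
= 20

20


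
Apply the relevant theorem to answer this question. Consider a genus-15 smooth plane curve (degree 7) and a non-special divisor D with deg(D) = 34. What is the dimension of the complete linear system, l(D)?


First, compute the genus of a smooth plane curve of degree 7:
g = (d-1)(d-2)/2 = (7-1)(7-2)/2 = 15
For a non-special divisor D (i.e., h^1(D) = 0), Riemann-Roch gives:
l(D) = deg(D) - g + 1
Since deg(D) = 34 >= 2g - 1 = 29, D is non-special.
l(D) = 34 - 15 + 1 = 20

20


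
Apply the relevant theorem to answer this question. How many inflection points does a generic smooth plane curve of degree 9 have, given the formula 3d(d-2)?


For a general smooth plane curve C of degree d, the inflection points are
the intersection of C with its Hessian curve, which has degree 3(d-2).
By Bezout, the total intersection number is d * 3(d-2) = 9 * 21 = 189.
For a general curve every flex is ordinary, so each contributes
multiplicity 1 to C·Hess(C), and the number of distinct inflection
points is 3d(d-2).
Inflection points = 3*9*(9-2) = 3*9*7 = 189

189


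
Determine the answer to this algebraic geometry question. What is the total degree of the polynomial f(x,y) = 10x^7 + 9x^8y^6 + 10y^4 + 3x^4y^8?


Examine each term for its total degree (sum of exponents).
  Term '10x^7' has total degree 7+0 = 7.
  Term '9x^8y^6' has total degree 8+6 = 14.
  Term '10y^4' has total degree 0+4 = 4.
  Term '3x^4y^8' has total degree 4+8 = 12.
The maximum total degree among all terms is 14.

14


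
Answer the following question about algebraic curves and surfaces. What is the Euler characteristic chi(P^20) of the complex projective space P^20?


The complex projective space P^20 has one cell in each even real dimension 0, 2, ..., 40.
The cohomology groups are H^{2k}(P^20) = Z for k = 0,...,20, and 0 otherwise.
Euler characteristic = sum of Betti numbers = 1 per even-dimensional cohomology group.
chi(P^20) = 20 + 1 = 21

21


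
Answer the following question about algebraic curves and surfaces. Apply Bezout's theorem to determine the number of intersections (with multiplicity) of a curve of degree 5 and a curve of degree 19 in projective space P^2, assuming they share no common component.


Bezout's theorem states the intersection count equals the product of degrees.
Intersection count = 5 * 19 = 95

95


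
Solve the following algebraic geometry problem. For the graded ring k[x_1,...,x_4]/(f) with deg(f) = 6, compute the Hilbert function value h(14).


For R = k[x_1,...,x_n]/(f) with f homogeneous of degree e:
The Hilbert series is (1 - t^e)/(1 - t)^n.
So h(d) = C(d+n-1, n-1) - C(d-e+n-1, n-1) for d >= e.
With n=4, e=6, d=14:
C(14+4-1, 4-1) = C(17, 3) = 680
C(14-6+4-1, 4-1) = C(11, 3) = 165
h(14) = 680 - 165 = 515

515


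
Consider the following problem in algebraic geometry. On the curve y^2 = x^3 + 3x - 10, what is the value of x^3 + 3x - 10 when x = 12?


Compute x^3 + 3x - 10 at x = 12:
x^3 = 12^3 = 1728
3*x = 3*12 = 36
Sum: 1728 + 36 - 10 = 1754

1754


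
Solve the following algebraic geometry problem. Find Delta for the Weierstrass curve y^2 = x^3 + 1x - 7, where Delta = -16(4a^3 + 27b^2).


Compute each component:
4a^3 = 4*1^3 = 4*1 = 4
27b^2 = 27*(-7)^2 = 27*49 = 1323
4a^3 + 27b^2 = 4 + 1323 = 1327
Delta = -16*1327 = -21232

-21232


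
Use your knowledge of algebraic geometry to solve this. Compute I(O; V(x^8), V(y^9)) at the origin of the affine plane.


The intersection multiplicity of V(x^a) and V(y^b) at the origin is:
I(O; V(x^8), V(y^9)) = dim_k(k[x,y]/(x^8, y^9))
A basis for k[x,y]/(x^8, y^9) is the set of monomials x^i * y^j
where 0 <= i < 8 and 0 <= j < 9.
The number of such monomials is 8 * 9 = 72

72


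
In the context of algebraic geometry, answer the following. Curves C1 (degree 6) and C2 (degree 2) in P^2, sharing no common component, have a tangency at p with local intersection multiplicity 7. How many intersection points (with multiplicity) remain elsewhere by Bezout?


By Bezout's theorem, the total intersection number is d1 * d2.
Total = 6 * 2 = 12
Intersection multiplicity at p = 7
Remaining intersections = 12 - 7 = 5

5


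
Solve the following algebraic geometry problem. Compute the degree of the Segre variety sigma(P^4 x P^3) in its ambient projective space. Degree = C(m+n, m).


The degree of the Segre variety P^4 x P^3 is C(m+n, m).
= C(7, 4)
= 35

35


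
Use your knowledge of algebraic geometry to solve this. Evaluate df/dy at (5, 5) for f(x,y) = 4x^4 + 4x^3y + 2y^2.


df/dy = 4*x^3 + 2*2*y^1
At (5,5): 4*5^3 + 2*2*5^1
= 500 + 20
= 520

520


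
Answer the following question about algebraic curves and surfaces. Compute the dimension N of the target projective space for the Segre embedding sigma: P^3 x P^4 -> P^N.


The Segre embedding maps P^m x P^n into P^N via
all products of coordinates from each factor.
N = (m+1)(n+1) - 1
N = (3+1)(4+1) - 1
N = 4*5 - 1
N = 20 - 1 = 19

19


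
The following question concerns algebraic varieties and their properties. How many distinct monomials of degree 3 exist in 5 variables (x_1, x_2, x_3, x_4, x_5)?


The number of degree-3 monomials in 5 variables is C(d+n-1, n-1).
= C(3+5-1, 5-1) = C(7, 4)
= 35

35


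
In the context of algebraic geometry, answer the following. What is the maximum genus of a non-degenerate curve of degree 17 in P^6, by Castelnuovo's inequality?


Castelnuovo's bound: write d - 1 = m(r-1) + epsilon with 0 <= epsilon < r-1.
d - 1 = 17 - 1 = 16
r - 1 = 6 - 1 = 5
16 = 3*5 + 1, so m = 3, epsilon = 1
pi(d, r) = m(m-1)(r-1)/2 + m*epsilon
= 3*2*5/2 + 3*1
= 30/2 + 3
= 15 + 3 = 18

18


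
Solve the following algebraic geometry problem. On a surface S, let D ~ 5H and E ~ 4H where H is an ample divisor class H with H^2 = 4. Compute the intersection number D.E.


Using bilinearity of the intersection pairing on a surface S:
(aH).(bH) = ab * (H.H)
We have H^2 = 4.
D.E = (5H).(4H) = 5*4*4
= 20*4
= 80

80


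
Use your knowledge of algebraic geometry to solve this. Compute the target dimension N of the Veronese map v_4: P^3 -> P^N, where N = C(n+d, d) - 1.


The Veronese embedding v_d: P^n -> P^N maps each point to all
degree-d monomials in n+1 homogeneous coordinates.
N = C(n+d, d) - 1
N = C(3+4, 4) - 1
N = C(7, 4) - 1
C(7, 4) = 35
N = 35 - 1 = 34

34


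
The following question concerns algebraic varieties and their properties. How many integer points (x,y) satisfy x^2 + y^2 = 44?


Systematically check integer values of x where x^2 <= 44.
For each valid x, check if 44 - x^2 is a perfect square.
Total integer solutions found: 0

0


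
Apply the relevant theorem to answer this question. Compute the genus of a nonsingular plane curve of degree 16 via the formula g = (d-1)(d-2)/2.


Using the genus formula for smooth plane curves:
g = (d-1)(d-2)/2
g = (16-1)(16-2)/2
g = 15*14/2
g = 210/2 = 105

105


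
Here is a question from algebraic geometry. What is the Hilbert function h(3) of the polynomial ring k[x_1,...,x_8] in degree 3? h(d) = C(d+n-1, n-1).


The Hilbert function for the polynomial ring in 8 variables is:
h(d) = C(d+n-1, n-1)
h(3) = C(3+8-1, 8-1) = C(10, 7)
= 10! / (7! * 3!)
= 120

120


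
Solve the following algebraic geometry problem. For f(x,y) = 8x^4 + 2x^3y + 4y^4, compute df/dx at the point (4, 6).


df/dx = 4*8*x^3 + 3*2*x^2*y
At (4,6): 4*8*4^3 + 3*2*4^2*6
= 2048 + 576
= 2624

2624


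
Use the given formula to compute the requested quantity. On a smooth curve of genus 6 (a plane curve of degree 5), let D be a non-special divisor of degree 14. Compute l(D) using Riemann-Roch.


First, compute the genus of a smooth plane curve of degree 5:
g = (d-1)(d-2)/2 = (5-1)(5-2)/2 = 6
For a non-special divisor D (i.e., h^1(D) = 0), Riemann-Roch gives:
l(D) = deg(D) - g + 1
Since deg(D) = 14 >= 2g - 1 = 11, D is non-special.
l(D) = 14 - 6 + 1 = 9

9


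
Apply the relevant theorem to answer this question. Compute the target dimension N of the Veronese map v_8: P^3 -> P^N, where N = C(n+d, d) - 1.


The Veronese embedding v_d: P^n -> P^N maps each point to all
degree-d monomials in n+1 homogeneous coordinates.
N = C(n+d, d) - 1
N = C(3+8, 8) - 1
N = C(11, 8) - 1
C(11, 8) = 165
N = 165 - 1 = 164

164


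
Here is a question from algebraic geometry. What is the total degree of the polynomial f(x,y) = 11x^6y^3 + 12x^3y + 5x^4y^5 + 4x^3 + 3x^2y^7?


Examine each term for its total degree (sum of exponents).
  Term '11x^6y^3' has total degree 6+3 = 9.
  Term '12x^3y' has total degree 3+1 = 4.
  Term '5x^4y^5' has total degree 4+5 = 9.
  Term '4x^3' has total degree 3+0 = 3.
  Term '3x^2y^7' has total degree 2+7 = 9.
The maximum total degree among all terms is 9.

9


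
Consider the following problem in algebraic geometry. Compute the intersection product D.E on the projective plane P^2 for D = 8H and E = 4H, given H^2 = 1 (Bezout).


Using bilinearity of the intersection pairing on the projective plane P^2:
(aH).(bH) = ab * (H.H)
We have H^2 = 1 (Bezout).
D.E = (8H).(4H) = 8*4*1
= 32*1
= 32

32


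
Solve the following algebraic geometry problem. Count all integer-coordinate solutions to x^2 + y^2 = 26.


Systematically check integer values of x where x^2 <= 26.
For each valid x, check if 26 - x^2 is a perfect square.
x=1: 26 - 1 = 25, sqrt = 5 (valid)
x=5: 26 - 25 = 1, sqrt = 1 (valid)
Total integer solutions found: 8

8


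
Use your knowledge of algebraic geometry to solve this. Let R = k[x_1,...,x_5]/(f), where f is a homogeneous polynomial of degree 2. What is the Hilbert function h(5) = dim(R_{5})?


For R = k[x_1,...,x_n]/(f) with f homogeneous of degree e:
The Hilbert series is (1 - t^e)/(1 - t)^n.
So h(d) = C(d+n-1, n-1) - C(d-e+n-1, n-1) for d >= e.
With n=5, e=2, d=5:
C(5+5-1, 5-1) = C(9, 4) = 126
C(5-2+5-1, 5-1) = C(7, 4) = 35
h(5) = 126 - 35 = 91

91


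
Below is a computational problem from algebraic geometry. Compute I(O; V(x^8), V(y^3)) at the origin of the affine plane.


The intersection multiplicity of V(x^a) and V(y^b) at the origin is:
I(O; V(x^8), V(y^3)) = dim_k(k[x,y]/(x^8, y^3))
A basis for k[x,y]/(x^8, y^3) is the set of monomials x^i * y^j
where 0 <= i < 8 and 0 <= j < 3.
The number of such monomials is 8 * 3 = 24

24


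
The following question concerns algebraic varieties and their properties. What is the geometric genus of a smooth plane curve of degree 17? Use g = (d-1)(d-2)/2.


Using the genus formula for smooth plane curves:
g = (d-1)(d-2)/2
g = (17-1)(17-2)/2
g = 16*15/2
g = 240/2 = 120

120


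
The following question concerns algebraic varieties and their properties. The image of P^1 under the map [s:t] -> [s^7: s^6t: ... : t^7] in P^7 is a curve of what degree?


The rational normal curve in P^7 is the image of P^1 under the 7-uple Veronese.
A general hyperplane in P^7 pulls back to a degree-7 form on P^1, which has 7 zeros,
so the curve meets a general hyperplane in 7 points. Degree = 7.

7


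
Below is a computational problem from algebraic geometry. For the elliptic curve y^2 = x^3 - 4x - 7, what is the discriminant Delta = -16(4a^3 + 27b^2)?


Compute each component:
4a^3 = 4*(-4)^3 = 4*(-64) = -256
27b^2 = 27*(-7)^2 = 27*49 = 1323
4a^3 + 27b^2 = -256 + 1323 = 1067
Delta = -16*1067 = -17072

-17072


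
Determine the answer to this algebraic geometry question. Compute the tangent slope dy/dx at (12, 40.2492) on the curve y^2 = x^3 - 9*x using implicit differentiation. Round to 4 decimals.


Using implicit differentiation of y^2 = x^3 - 9*x:
2y * dy/dx = 3x^2 - 9
dy/dx = (3x^2 - 9)/(2y)
Numerator: 3*12^2 - 9 = 423
Denominator: 2*40.2492 = 80.4984
dy/dx = 423/80.4984 = 5.2548

5.2548


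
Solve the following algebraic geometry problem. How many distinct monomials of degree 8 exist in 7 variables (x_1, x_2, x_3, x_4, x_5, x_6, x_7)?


The number of degree-8 monomials in 7 variables is C(d+n-1, n-1).
= C(8+7-1, 7-1) = C(14, 6)
= 3003

3003


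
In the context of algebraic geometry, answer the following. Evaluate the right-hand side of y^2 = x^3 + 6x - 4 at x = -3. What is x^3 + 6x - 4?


Compute x^3 + 6x - 4 at x = -3:
x^3 = (-3)^3 = -27
6*x = 6*(-3) = -18
Sum: -27 - 18 - 4 = -49

-49


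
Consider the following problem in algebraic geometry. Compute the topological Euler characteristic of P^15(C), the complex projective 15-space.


The complex projective space P^15 has one cell in each even real dimension 0, 2, ..., 30.
The cohomology groups are H^{2k}(P^15) = Z for k = 0,...,15, and 0 otherwise.
Euler characteristic = sum of Betti numbers = 1 per even-dimensional cohomology group.
chi(P^15) = 15 + 1 = 16

16


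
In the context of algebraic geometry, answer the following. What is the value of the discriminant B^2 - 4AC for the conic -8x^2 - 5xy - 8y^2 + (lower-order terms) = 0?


The discriminant of a conic Ax^2 + Bxy + Cy^2 + ... = 0 is B^2 - 4AC.
B^2 = (-5)^2 = 25
4AC = 4*(-8)*(-8) = 256
Discriminant = 25 - 256 = -231

-231


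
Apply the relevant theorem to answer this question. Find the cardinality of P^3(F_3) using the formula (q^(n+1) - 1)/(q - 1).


P^3(F_3) has (q^(n+1) - 1)/(q - 1) points.
= 3^3 + 3^2 + 3^1 + 3^0
= 27 + 9 + 3 + 1
= 40

40


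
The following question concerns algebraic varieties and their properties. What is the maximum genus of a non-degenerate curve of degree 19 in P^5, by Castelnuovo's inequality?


Castelnuovo's bound: write d - 1 = m(r-1) + epsilon with 0 <= epsilon < r-1.
d - 1 = 19 - 1 = 18
r - 1 = 5 - 1 = 4
18 = 4*4 + 2, so m = 4, epsilon = 2
pi(d, r) = m(m-1)(r-1)/2 + m*epsilon
= 4*3*4/2 + 4*2
= 48/2 + 8
= 24 + 8 = 32

32


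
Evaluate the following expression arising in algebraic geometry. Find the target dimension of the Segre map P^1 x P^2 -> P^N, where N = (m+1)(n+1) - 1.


The Segre embedding maps P^m x P^n into P^N via
all products of coordinates from each factor.
N = (m+1)(n+1) - 1
N = (1+1)(2+1) - 1
N = 2*3 - 1
N = 6 - 1 = 5

5


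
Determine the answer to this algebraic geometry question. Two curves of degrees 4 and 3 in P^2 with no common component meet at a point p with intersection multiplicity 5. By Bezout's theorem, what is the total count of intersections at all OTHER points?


By Bezout's theorem, the total intersection number is d1 * d2.
Total = 4 * 3 = 12
Intersection multiplicity at p = 5
Remaining intersections = 12 - 5 = 7

7


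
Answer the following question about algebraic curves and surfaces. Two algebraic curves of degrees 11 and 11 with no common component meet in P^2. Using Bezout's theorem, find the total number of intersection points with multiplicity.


Bezout's theorem states the intersection count equals the product of degrees.
Intersection count = 11 * 11 = 121

121


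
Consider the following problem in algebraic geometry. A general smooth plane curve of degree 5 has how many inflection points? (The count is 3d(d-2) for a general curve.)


For a general smooth plane curve C of degree d, the inflection points are
the intersection of C with its Hessian curve, which has degree 3(d-2).
By Bezout, the total intersection number is d * 3(d-2) = 5 * 9 = 45.
For a general curve every flex is ordinary, so each contributes
multiplicity 1 to C·Hess(C), and the number of distinct inflection
points is 3d(d-2).
Inflection points = 3*5*(5-2) = 3*5*3 = 45

45


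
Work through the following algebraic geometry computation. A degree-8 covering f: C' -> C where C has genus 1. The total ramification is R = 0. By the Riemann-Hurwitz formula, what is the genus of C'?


Riemann-Hurwitz formula: 2g' - 2 = d(2g - 2) + R
Given: d = 8, g = 1, R = 0
2g' - 2 = 8*(2*1 - 2) + 0
2g' - 2 = 8*0 + 0
2g' - 2 = 0 + 0 = 0
2g' = 2
g' = 1

1


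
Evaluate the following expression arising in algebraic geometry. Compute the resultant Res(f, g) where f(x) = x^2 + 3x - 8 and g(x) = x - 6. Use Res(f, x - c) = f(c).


For Res(f, x - c), we evaluate f at x = c.
f(6) = 6^2 + 3*6 - 8
= 36 + 18 - 8
= 54 - 8 = 46
Res(f, g) = 46

46


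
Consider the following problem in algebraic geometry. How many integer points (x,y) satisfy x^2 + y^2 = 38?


Systematically check integer values of x where x^2 <= 38.
For each valid x, check if 38 - x^2 is a perfect square.
Total integer solutions found: 0

0


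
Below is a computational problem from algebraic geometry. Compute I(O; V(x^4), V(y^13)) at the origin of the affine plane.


The intersection multiplicity of V(x^a) and V(y^b) at the origin is:
I(O; V(x^4), V(y^13)) = dim_k(k[x,y]/(x^4, y^13))
A basis for k[x,y]/(x^4, y^13) is the set of monomials x^i * y^j
where 0 <= i < 4 and 0 <= j < 13.
The number of such monomials is 4 * 13 = 52

52


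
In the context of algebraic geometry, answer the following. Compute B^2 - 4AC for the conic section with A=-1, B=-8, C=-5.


The discriminant of a conic Ax^2 + Bxy + Cy^2 + ... = 0 is B^2 - 4AC.
B^2 = (-8)^2 = 64
4AC = 4*(-1)*(-5) = 20
Discriminant = 64 - 20 = 44

44


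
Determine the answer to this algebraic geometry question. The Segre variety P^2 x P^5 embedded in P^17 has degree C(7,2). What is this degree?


The degree of the Segre variety P^2 x P^5 is C(m+n, m).
= C(7, 2)
= 21

21


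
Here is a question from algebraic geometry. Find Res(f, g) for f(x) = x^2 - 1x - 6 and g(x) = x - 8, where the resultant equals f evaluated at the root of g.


For Res(f, x - c), we evaluate f at x = c.
f(8) = 8^2 - 1*8 - 6
= 64 - 8 - 6
= 56 - 6 = 50
Res(f, g) = 50

50


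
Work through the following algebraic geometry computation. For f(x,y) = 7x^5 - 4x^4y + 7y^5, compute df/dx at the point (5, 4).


df/dx = 5*7*x^4 + 4*(-4)*x^3*y
At (5,4): 5*7*5^4 + 4*(-4)*5^3*4
= 21875 - 8000
= 13875

13875


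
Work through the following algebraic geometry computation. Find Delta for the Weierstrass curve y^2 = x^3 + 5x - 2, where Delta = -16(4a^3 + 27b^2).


Compute each component:
4a^3 = 4*5^3 = 4*125 = 500
27b^2 = 27*(-2)^2 = 27*4 = 108
4a^3 + 27b^2 = 500 + 108 = 608
Delta = -16*608 = -9728

-9728


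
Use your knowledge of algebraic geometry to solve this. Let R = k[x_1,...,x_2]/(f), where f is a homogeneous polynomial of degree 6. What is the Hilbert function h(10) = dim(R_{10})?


For R = k[x_1,...,x_n]/(f) with f homogeneous of degree e:
The Hilbert series is (1 - t^e)/(1 - t)^n.
So h(d) = C(d+n-1, n-1) - C(d-e+n-1, n-1) for d >= e.
With n=2, e=6, d=10:
C(10+2-1, 2-1) = C(11, 1) = 11
C(10-6+2-1, 2-1) = C(5, 1) = 5
h(10) = 11 - 5 = 6

6


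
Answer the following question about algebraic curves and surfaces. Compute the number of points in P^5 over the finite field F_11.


P^5(F_11) has (q^(n+1) - 1)/(q - 1) points.
= 11^5 + 11^4 + 11^3 + 11^2 + 11^1 + 11^0
= 161051 + 14641 + 1331 + 121 + 11 + 1
= 177156

177156


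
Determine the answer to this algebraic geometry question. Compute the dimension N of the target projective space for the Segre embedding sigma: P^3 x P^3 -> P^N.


The Segre embedding maps P^m x P^n into P^N via
all products of coordinates from each factor.
N = (m+1)(n+1) - 1
N = (3+1)(3+1) - 1
N = 4*4 - 1
N = 16 - 1 = 15

15


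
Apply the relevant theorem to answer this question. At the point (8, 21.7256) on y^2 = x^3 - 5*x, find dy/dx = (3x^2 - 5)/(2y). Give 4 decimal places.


Using implicit differentiation of y^2 = x^3 - 5*x:
2y * dy/dx = 3x^2 - 5
dy/dx = (3x^2 - 5)/(2y)
Numerator: 3*8^2 - 5 = 187
Denominator: 2*21.7256 = 43.4512
dy/dx = 187/43.4512 = 4.3037

4.3037


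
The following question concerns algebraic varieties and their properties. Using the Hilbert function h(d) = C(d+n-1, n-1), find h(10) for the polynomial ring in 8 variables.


The Hilbert function for the polynomial ring in 8 variables is:
h(d) = C(d+n-1, n-1)
h(10) = C(10+8-1, 8-1) = C(17, 7)
= 17! / (7! * 10!)
= 19448

19448


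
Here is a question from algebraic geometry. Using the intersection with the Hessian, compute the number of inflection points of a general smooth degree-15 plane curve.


For a general smooth plane curve C of degree d, the inflection points are
the intersection of C with its Hessian curve, which has degree 3(d-2).
By Bezout, the total intersection number is d * 3(d-2) = 15 * 39 = 585.
For a general curve every flex is ordinary, so each contributes
multiplicity 1 to C·Hess(C), and the number of distinct inflection
points is 3d(d-2).
Inflection points = 3*15*(15-2) = 3*15*13 = 585

585


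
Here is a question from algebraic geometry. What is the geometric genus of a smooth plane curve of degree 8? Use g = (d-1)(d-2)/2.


Using the genus formula for smooth plane curves:
g = (d-1)(d-2)/2
g = (8-1)(8-2)/2
g = 7*6/2
g = 42/2 = 21

21


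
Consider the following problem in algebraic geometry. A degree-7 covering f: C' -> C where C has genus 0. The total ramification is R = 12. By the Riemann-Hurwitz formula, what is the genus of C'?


Riemann-Hurwitz formula: 2g' - 2 = d(2g - 2) + R
Given: d = 7, g = 0, R = 12
2g' - 2 = 7*(2*0 - 2) + 12
2g' - 2 = 7*(-2) + 12
2g' - 2 = -14 + 12 = -2
2g' = 0
g' = 0

0


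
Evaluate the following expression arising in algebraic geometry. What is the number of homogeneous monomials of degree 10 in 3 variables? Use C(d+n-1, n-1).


The number of degree-10 monomials in 3 variables is C(d+n-1, n-1).
= C(10+3-1, 3-1) = C(12, 2)
= 66

66


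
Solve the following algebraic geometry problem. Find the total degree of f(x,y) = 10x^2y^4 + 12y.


Examine each term for its total degree (sum of exponents).
  Term '10x^2y^4' has total degree 2+4 = 6.
  Term '12y' has total degree 0+1 = 1.
The maximum total degree among all terms is 6.

6


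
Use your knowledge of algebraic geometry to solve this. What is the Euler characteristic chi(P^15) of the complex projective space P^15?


The complex projective space P^15 has one cell in each even real dimension 0, 2, ..., 30.
The cohomology groups are H^{2k}(P^15) = Z for k = 0,...,15, and 0 otherwise.
Euler characteristic = sum of Betti numbers = 1 per even-dimensional cohomology group.
chi(P^15) = 15 + 1 = 16

16


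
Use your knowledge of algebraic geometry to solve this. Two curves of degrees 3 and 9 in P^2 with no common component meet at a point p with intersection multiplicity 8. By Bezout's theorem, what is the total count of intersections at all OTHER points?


By Bezout's theorem, the total intersection number is d1 * d2.
Total = 3 * 9 = 27
Intersection multiplicity at p = 8
Remaining intersections = 27 - 8 = 19

19


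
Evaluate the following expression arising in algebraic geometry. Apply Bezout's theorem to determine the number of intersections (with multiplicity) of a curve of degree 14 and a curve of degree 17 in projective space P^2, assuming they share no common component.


Bezout's theorem states the intersection count equals the product of degrees.
Intersection count = 14 * 17 = 238

238


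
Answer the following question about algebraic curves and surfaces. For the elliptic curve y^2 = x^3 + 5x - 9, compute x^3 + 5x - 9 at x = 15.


Compute x^3 + 5x - 9 at x = 15:
x^3 = 15^3 = 3375
5*x = 5*15 = 75
Sum: 3375 + 75 - 9 = 3441

3441


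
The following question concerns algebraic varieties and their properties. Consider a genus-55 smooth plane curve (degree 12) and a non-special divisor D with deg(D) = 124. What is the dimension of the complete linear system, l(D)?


First, compute the genus of a smooth plane curve of degree 12:
g = (d-1)(d-2)/2 = (12-1)(12-2)/2 = 55
For a non-special divisor D (i.e., h^1(D) = 0), Riemann-Roch gives:
l(D) = deg(D) - g + 1
Since deg(D) = 124 >= 2g - 1 = 109, D is non-special.
l(D) = 124 - 55 + 1 = 70

70


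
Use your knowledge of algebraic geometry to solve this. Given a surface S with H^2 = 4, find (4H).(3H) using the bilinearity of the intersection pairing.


Using bilinearity of the intersection pairing on a surface S:
(aH).(bH) = ab * (H.H)
We have H^2 = 4.
D.E = (4H).(3H) = 4*3*4
= 12*4
= 48

48


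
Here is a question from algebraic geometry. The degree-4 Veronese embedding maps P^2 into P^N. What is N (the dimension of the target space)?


The Veronese embedding v_d: P^n -> P^N maps each point to all
degree-d monomials in n+1 homogeneous coordinates.
N = C(n+d, d) - 1
N = C(2+4, 4) - 1
N = C(6, 4) - 1
C(6, 4) = 15
N = 15 - 1 = 14

14


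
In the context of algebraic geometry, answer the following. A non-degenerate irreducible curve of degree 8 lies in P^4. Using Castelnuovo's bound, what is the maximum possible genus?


Castelnuovo's bound: write d - 1 = m(r-1) + epsilon with 0 <= epsilon < r-1.
d - 1 = 8 - 1 = 7
r - 1 = 4 - 1 = 3
7 = 2*3 + 1, so m = 2, epsilon = 1
pi(d, r) = m(m-1)(r-1)/2 + m*epsilon
= 2*1*3/2 + 2*1
= 6/2 + 2
= 3 + 2 = 5

5


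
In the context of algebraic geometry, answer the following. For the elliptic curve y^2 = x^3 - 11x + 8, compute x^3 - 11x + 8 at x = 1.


Compute x^3 - 11x + 8 at x = 1:
x^3 = 1^3 = 1
(-11)*x = (-11)*1 = -11
Sum: 1 - 11 + 8 = -2

-2


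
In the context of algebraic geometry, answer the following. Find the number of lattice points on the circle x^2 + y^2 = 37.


Systematically check integer values of x where x^2 <= 37.
For each valid x, check if 37 - x^2 is a perfect square.
x=1: 37 - 1 = 36, sqrt = 6 (valid)
x=6: 37 - 36 = 1, sqrt = 1 (valid)
Total integer solutions found: 8

8


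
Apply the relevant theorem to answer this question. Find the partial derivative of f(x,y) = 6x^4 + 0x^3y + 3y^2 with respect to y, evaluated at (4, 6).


df/dy = 0*x^3 + 2*3*y^1
At (4,6): 0*4^3 + 2*3*6^1
= 0 + 36
= 36

36


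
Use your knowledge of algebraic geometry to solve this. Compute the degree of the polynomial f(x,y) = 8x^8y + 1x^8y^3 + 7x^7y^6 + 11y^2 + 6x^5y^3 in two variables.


Examine each term for its total degree (sum of exponents).
  Term '8x^8y' has total degree 8+1 = 9.
  Term '1x^8y^3' has total degree 8+3 = 11.
  Term '7x^7y^6' has total degree 7+6 = 13.
  Term '11y^2' has total degree 0+2 = 2.
  Term '6x^5y^3' has total degree 5+3 = 8.
The maximum total degree among all terms is 13.

13


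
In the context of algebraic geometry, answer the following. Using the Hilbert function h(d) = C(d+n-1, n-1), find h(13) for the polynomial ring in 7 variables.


The Hilbert function for the polynomial ring in 7 variables is:
h(d) = C(d+n-1, n-1)
h(13) = C(13+7-1, 7-1) = C(19, 6)
= 19! / (6! * 13!)
= 27132

27132


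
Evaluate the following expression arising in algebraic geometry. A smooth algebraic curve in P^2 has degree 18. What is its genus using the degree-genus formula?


Using the genus formula for smooth plane curves:
g = (d-1)(d-2)/2
g = (18-1)(18-2)/2
g = 17*16/2
g = 272/2 = 136

136


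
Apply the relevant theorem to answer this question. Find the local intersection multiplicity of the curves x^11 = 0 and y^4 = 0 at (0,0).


The intersection multiplicity of V(x^a) and V(y^b) at the origin is:
I(O; V(x^11), V(y^4)) = dim_k(k[x,y]/(x^11, y^4))
A basis for k[x,y]/(x^11, y^4) is the set of monomials x^i * y^j
where 0 <= i < 11 and 0 <= j < 4.
The number of such monomials is 11 * 4 = 44

44


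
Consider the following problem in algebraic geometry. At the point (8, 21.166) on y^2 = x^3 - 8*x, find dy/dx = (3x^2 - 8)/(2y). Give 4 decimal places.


Using implicit differentiation of y^2 = x^3 - 8*x:
2y * dy/dx = 3x^2 - 8
dy/dx = (3x^2 - 8)/(2y)
Numerator: 3*8^2 - 8 = 184
Denominator: 2*21.166 = 42.332
dy/dx = 184/42.332 = 4.3466

4.3466


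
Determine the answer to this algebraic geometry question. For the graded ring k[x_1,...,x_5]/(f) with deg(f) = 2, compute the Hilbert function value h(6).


For R = k[x_1,...,x_n]/(f) with f homogeneous of degree e:
The Hilbert series is (1 - t^e)/(1 - t)^n.
So h(d) = C(d+n-1, n-1) - C(d-e+n-1, n-1) for d >= e.
With n=5, e=2, d=6:
C(6+5-1, 5-1) = C(10, 4) = 210
C(6-2+5-1, 5-1) = C(8, 4) = 70
h(6) = 210 - 70 = 140

140


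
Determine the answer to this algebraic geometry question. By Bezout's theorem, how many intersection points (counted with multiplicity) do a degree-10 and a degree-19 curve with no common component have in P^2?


Bezout's theorem states the intersection count equals the product of degrees.
Intersection count = 10 * 19 = 190

190


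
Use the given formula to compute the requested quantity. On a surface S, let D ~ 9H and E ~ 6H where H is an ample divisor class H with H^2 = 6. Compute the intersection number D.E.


Using bilinearity of the intersection pairing on a surface S:
(aH).(bH) = ab * (H.H)
We have H^2 = 6.
D.E = (9H).(6H) = 9*6*6
= 54*6
= 324

324


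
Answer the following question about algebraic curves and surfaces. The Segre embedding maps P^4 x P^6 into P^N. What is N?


The Segre embedding maps P^m x P^n into P^N via
all products of coordinates from each factor.
N = (m+1)(n+1) - 1
N = (4+1)(6+1) - 1
N = 5*7 - 1
N = 35 - 1 = 34

34


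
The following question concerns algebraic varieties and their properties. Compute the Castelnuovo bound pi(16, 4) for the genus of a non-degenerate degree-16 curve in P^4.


Castelnuovo's bound: write d - 1 = m(r-1) + epsilon with 0 <= epsilon < r-1.
d - 1 = 16 - 1 = 15
r - 1 = 4 - 1 = 3
15 = 5*3 + 0, so m = 5, epsilon = 0
pi(d, r) = m(m-1)(r-1)/2 + m*epsilon
= 5*4*3/2 + 5*0
= 60/2 + 0
= 30 + 0 = 30

30


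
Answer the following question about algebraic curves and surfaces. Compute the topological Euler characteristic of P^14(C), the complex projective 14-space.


The complex projective space P^14 has one cell in each even real dimension 0, 2, ..., 28.
The cohomology groups are H^{2k}(P^14) = Z for k = 0,...,14, and 0 otherwise.
Euler characteristic = sum of Betti numbers = 1 per even-dimensional cohomology group.
chi(P^14) = 14 + 1 = 15

15


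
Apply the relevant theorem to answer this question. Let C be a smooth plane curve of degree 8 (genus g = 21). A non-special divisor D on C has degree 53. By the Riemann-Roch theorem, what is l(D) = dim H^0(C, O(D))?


First, compute the genus of a smooth plane curve of degree 8:
g = (d-1)(d-2)/2 = (8-1)(8-2)/2 = 21
For a non-special divisor D (i.e., h^1(D) = 0), Riemann-Roch gives:
l(D) = deg(D) - g + 1
Since deg(D) = 53 >= 2g - 1 = 41, D is non-special.
l(D) = 53 - 21 + 1 = 33

33


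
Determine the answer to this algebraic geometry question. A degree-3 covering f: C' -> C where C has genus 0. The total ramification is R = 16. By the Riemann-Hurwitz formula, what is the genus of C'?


Riemann-Hurwitz formula: 2g' - 2 = d(2g - 2) + R
Given: d = 3, g = 0, R = 16
2g' - 2 = 3*(2*0 - 2) + 16
2g' - 2 = 3*(-2) + 16
2g' - 2 = -6 + 16 = 10
2g' = 12
g' = 6

6


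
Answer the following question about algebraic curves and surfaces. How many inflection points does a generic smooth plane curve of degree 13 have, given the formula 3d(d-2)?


For a general smooth plane curve C of degree d, the inflection points are
the intersection of C with its Hessian curve, which has degree 3(d-2).
By Bezout, the total intersection number is d * 3(d-2) = 13 * 33 = 429.
For a general curve every flex is ordinary, so each contributes
multiplicity 1 to C·Hess(C), and the number of distinct inflection
points is 3d(d-2).
Inflection points = 3*13*(13-2) = 3*13*11 = 429

429


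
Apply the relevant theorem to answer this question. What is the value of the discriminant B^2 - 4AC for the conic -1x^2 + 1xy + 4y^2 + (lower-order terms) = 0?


The discriminant of a conic Ax^2 + Bxy + Cy^2 + ... = 0 is B^2 - 4AC.
B^2 = 1^2 = 1
4AC = 4*(-1)*4 = -16
Discriminant = 1 + 16 = 17

17


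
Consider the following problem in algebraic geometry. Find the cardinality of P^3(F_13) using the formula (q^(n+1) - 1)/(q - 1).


P^3(F_13) has (q^(n+1) - 1)/(q - 1) points.
= 13^3 + 13^2 + 13^1 + 13^0
= 2197 + 169 + 13 + 1
= 2380

2380


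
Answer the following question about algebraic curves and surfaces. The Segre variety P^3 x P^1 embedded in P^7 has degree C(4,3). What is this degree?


The degree of the Segre variety P^3 x P^1 is C(m+n, m).
= C(4, 3)
= 4

4
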